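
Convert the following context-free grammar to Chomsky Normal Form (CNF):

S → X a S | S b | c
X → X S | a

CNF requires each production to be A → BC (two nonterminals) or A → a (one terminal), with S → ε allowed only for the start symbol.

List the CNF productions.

TA → a; TB → b; S → c; X → a; S → X X0; X0 → TA S; S → S TB; X → X S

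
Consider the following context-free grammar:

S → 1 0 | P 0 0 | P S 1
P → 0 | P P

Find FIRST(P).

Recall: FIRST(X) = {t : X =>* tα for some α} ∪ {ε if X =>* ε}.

We compute FIRST(P) using the standard algorithm.
FIRST(P) = {0}
FIRST(S) = {0, 1}
Therefore, FIRST(P) = {0}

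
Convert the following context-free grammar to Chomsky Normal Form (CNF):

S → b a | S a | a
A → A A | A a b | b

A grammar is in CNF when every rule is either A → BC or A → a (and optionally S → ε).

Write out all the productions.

TB → b; TA → a; S → a; A → b; S → TB TA; S → S TA; A → A A; A → A X0; X0 → TA TB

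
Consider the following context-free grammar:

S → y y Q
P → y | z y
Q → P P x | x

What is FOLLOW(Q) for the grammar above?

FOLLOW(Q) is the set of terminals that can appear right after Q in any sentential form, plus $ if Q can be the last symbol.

We compute FOLLOW(Q) using the standard algorithm.
FOLLOW(S) starts with {$}.
FIRST(P) = {y, z}
FIRST(Q) = {x, y, z}
FIRST(S) = {y}
FOLLOW(P) = {x, y, z}
FOLLOW(Q) = {$}
FOLLOW(S) = {$}
Therefore, FOLLOW(Q) = {$}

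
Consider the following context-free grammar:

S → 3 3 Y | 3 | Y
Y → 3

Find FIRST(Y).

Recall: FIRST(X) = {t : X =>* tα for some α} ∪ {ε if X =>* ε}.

We compute FIRST(Y) using the standard algorithm.
FIRST(S) = {3}
FIRST(Y) = {3}
Therefore, FIRST(Y) = {3}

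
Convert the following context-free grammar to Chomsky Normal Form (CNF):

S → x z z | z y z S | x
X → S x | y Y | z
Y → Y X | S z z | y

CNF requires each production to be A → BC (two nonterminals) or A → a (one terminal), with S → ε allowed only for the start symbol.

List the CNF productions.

TX → x; TZ → z; TY → y; S → x; X → z; Y → y; S → TX X0; X0 → TZ TZ; S → TZ X1; X1 → TY X2; X2 → TZ S; X → S TX; X → TY Y; Y → Y X; Y → S X3; X3 → TZ TZ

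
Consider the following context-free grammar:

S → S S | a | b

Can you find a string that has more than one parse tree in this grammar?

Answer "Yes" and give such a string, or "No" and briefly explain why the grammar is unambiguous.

Yes - the string 'b b a a b' has two distinct parse trees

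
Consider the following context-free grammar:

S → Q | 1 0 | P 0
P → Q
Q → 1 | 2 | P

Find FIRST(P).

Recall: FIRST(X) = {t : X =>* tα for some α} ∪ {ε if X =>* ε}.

We compute FIRST(P) using the standard algorithm.
FIRST(P) = {1, 2}
FIRST(Q) = {1, 2}
FIRST(S) = {1, 2}
Therefore, FIRST(P) = {1, 2}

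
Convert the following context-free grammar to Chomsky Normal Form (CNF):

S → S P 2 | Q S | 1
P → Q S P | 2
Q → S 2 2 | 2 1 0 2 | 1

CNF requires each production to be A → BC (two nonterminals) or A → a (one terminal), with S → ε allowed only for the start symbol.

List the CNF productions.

T2 → 2; S → 1; P → 2; T1 → 1; T0 → 0; Q → 1; S → S X0; X0 → P T2; S → Q S; P → Q X1; X1 → S P; Q → S X2; X2 → T2 T2; Q → T2 X3; X3 → T1 X4; X4 → T0 T2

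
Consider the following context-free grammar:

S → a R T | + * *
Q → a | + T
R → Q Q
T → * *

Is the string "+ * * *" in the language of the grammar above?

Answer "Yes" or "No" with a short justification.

No - no valid derivation exists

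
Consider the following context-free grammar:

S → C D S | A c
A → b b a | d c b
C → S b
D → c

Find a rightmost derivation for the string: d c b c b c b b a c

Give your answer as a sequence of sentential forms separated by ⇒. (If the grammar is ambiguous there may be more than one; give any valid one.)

S ⇒ C D S ⇒ C D A c ⇒ C D b b a c ⇒ C c b b a c ⇒ S b c b b a c ⇒ A c b c b b a c ⇒ d c b c b c b b a c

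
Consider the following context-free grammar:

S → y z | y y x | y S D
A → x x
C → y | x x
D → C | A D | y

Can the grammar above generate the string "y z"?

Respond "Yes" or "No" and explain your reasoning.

Yes - a valid derivation exists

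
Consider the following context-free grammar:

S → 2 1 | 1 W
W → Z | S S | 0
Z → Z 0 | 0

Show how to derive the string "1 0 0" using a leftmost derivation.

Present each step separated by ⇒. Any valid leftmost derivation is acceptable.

S ⇒ 1 W ⇒ 1 Z ⇒ 1 Z 0 ⇒ 1 0 0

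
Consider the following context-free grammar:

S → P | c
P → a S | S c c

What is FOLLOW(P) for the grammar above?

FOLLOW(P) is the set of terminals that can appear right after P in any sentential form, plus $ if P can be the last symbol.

We compute FOLLOW(P) using the standard algorithm.
FOLLOW(S) starts with {$}.
FIRST(P) = {a, c}
FIRST(S) = {a, c}
FOLLOW(P) = {$, c}
FOLLOW(S) = {$, c}
Therefore, FOLLOW(P) = {$, c}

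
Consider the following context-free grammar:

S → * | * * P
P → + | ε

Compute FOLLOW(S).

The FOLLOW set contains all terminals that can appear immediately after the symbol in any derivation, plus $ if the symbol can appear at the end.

We compute FOLLOW(S) using the standard algorithm.
FOLLOW(S) starts with {$}.
FIRST(P) = {+, ε}
FIRST(S) = {*}
FOLLOW(P) = {$}
FOLLOW(S) = {$}
Therefore, FOLLOW(S) = {$}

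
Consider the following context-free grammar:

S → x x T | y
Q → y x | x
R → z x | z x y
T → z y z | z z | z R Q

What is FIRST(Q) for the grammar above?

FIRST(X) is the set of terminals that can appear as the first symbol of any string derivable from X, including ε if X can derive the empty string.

We compute FIRST(Q) using the standard algorithm.
FIRST(Q) = {x, y}
FIRST(R) = {z}
FIRST(S) = {x, y}
FIRST(T) = {z}
Therefore, FIRST(Q) = {x, y}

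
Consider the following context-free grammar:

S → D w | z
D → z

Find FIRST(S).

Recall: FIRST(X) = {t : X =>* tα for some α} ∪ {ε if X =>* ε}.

We compute FIRST(S) using the standard algorithm.
FIRST(D) = {z}
FIRST(S) = {z}
Therefore, FIRST(S) = {z}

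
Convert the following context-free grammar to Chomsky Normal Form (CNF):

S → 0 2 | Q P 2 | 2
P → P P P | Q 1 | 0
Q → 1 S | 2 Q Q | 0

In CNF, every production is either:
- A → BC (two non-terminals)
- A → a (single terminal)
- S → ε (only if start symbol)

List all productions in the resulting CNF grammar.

T0 → 0; T2 → 2; S → 2; T1 → 1; P → 0; Q → 0; S → T0 T2; S → Q X0; X0 → P T2; P → P X1; X1 → P P; P → Q T1; Q → T1 S; Q → T2 X2; X2 → Q Q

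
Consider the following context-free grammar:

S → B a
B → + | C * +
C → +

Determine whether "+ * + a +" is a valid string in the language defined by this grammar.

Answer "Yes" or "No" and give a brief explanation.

No - no valid derivation exists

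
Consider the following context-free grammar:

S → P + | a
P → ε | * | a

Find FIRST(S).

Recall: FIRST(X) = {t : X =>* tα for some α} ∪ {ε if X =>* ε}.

We compute FIRST(S) using the standard algorithm.
FIRST(P) = {*, a, ε}
FIRST(S) = {*, +, a}
Therefore, FIRST(S) = {*, +, a}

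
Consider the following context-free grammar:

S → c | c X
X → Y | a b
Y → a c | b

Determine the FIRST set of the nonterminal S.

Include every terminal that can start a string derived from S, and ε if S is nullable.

We compute FIRST(S) using the standard algorithm.
FIRST(S) = {c}
FIRST(X) = {a, b}
FIRST(Y) = {a, b}
Therefore, FIRST(S) = {c}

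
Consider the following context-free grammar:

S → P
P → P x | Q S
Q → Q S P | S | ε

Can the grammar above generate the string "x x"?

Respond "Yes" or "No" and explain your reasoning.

No - no valid derivation exists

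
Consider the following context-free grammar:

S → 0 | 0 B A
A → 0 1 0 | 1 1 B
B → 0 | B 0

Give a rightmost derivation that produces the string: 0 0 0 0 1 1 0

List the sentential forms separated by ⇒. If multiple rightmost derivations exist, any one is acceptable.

S ⇒ 0 B A ⇒ 0 B 1 1 B ⇒ 0 B 1 1 0 ⇒ 0 B 0 1 1 0 ⇒ 0 B 0 0 1 1 0 ⇒ 0 0 0 0 1 1 0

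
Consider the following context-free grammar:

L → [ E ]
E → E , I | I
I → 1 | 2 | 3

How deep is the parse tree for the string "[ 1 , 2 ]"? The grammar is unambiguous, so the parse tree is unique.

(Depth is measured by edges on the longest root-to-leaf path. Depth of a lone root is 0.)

4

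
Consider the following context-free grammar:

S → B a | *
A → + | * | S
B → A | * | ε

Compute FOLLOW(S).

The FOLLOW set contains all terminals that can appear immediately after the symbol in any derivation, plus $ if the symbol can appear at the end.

We compute FOLLOW(S) using the standard algorithm.
FOLLOW(S) starts with {$}.
FIRST(A) = {*, +, a}
FIRST(B) = {*, +, a, ε}
FIRST(S) = {*, +, a}
FOLLOW(A) = {a}
FOLLOW(B) = {a}
FOLLOW(S) = {$, a}
Therefore, FOLLOW(S) = {$, a}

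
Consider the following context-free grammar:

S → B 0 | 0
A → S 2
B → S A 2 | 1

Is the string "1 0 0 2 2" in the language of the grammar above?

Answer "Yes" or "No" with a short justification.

No - no valid derivation exists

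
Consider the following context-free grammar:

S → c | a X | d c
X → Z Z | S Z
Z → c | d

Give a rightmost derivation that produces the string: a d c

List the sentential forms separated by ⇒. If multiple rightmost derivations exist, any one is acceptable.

S ⇒ a X ⇒ a Z Z ⇒ a Z c ⇒ a d c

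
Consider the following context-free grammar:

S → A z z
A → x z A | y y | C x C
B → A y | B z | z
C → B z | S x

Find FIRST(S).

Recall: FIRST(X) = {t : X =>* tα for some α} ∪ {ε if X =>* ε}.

We compute FIRST(S) using the standard algorithm.
FIRST(A) = {x, y, z}
FIRST(B) = {x, y, z}
FIRST(C) = {x, y, z}
FIRST(S) = {x, y, z}
Therefore, FIRST(S) = {x, y, z}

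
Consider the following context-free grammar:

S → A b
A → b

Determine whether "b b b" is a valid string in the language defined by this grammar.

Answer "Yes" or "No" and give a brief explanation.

No - no valid derivation exists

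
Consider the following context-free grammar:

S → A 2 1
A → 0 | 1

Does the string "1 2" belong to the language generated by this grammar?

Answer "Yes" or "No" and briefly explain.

No - no valid derivation exists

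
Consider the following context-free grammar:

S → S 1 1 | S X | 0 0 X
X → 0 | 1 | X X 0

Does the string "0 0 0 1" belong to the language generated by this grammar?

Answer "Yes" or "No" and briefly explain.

Yes - a valid derivation exists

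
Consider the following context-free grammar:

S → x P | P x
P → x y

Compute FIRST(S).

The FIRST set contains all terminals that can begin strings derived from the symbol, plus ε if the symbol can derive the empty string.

We compute FIRST(S) using the standard algorithm.
FIRST(P) = {x}
FIRST(S) = {x}
Therefore, FIRST(S) = {x}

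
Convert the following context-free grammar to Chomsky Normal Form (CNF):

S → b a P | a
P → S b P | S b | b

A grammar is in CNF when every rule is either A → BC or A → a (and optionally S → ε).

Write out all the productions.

TB → b; TA → a; S → a; P → b; S → TB X0; X0 → TA P; P → S X1; X1 → TB P; P → S TB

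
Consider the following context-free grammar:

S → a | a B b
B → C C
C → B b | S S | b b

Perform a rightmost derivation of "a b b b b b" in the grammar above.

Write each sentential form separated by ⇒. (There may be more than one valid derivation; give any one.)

S ⇒ a B b ⇒ a C C b ⇒ a C b b b ⇒ a b b b b b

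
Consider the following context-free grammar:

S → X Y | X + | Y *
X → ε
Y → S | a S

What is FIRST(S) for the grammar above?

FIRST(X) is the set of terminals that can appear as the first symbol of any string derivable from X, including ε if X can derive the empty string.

We compute FIRST(S) using the standard algorithm.
FIRST(S) = {+, a}
FIRST(X) = {ε}
FIRST(Y) = {+, a}
Therefore, FIRST(S) = {+, a}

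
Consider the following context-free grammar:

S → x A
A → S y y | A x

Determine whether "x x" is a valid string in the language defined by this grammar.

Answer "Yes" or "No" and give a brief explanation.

No - no valid derivation exists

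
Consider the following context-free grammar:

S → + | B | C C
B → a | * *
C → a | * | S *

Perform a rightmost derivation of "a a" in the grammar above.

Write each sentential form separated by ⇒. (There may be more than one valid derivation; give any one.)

S ⇒ C C ⇒ C a ⇒ a a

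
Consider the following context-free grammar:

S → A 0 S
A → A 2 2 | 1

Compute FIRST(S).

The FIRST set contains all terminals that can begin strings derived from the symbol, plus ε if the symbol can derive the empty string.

We compute FIRST(S) using the standard algorithm.
FIRST(A) = {1}
FIRST(S) = {1}
Therefore, FIRST(S) = {1}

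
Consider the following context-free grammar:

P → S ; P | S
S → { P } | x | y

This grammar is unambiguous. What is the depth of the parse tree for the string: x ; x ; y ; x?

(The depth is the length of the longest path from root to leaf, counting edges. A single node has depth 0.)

5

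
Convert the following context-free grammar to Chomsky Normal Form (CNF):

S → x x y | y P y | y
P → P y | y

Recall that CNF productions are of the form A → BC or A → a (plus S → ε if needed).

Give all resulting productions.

TX → x; TY → y; S → y; P → y; S → TX X0; X0 → TX TY; S → TY X1; X1 → P TY; P → P TY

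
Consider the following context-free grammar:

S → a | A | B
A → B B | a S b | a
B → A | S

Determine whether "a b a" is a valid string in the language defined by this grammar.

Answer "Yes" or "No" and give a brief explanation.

No - no valid derivation exists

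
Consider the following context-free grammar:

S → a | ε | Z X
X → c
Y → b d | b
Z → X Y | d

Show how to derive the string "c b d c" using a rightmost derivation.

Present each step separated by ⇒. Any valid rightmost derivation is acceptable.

S ⇒ Z X ⇒ Z c ⇒ X Y c ⇒ X b d c ⇒ c b d c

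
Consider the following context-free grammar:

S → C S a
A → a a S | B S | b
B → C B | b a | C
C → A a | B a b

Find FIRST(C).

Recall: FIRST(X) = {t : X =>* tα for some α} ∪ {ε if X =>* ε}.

We compute FIRST(C) using the standard algorithm.
FIRST(A) = {a, b}
FIRST(B) = {a, b}
FIRST(C) = {a, b}
FIRST(S) = {a, b}
Therefore, FIRST(C) = {a, b}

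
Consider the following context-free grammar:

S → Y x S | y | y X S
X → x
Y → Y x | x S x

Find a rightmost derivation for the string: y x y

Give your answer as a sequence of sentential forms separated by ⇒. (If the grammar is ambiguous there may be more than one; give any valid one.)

S ⇒ y X S ⇒ y X y ⇒ y x y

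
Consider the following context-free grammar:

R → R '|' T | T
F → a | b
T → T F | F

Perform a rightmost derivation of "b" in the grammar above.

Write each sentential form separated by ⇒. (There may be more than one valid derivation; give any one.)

R ⇒ T ⇒ F ⇒ b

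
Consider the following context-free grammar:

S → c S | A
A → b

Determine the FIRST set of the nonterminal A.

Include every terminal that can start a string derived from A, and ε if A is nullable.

We compute FIRST(A) using the standard algorithm.
FIRST(A) = {b}
FIRST(S) = {b, c}
Therefore, FIRST(A) = {b}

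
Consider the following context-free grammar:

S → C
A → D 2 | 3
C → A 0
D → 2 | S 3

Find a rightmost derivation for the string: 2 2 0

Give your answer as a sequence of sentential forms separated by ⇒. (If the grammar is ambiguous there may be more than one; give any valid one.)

S ⇒ C ⇒ A 0 ⇒ D 2 0 ⇒ 2 2 0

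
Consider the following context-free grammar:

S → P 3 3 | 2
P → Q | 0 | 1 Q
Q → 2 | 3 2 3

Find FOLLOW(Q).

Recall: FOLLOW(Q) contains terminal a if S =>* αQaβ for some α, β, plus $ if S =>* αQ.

We compute FOLLOW(Q) using the standard algorithm.
FOLLOW(S) starts with {$}.
FIRST(P) = {0, 1, 2, 3}
FIRST(Q) = {2, 3}
FIRST(S) = {0, 1, 2, 3}
FOLLOW(P) = {3}
FOLLOW(Q) = {3}
FOLLOW(S) = {$}
Therefore, FOLLOW(Q) = {3}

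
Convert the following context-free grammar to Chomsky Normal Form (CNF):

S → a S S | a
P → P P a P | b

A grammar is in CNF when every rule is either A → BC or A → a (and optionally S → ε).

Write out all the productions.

TA → a; S → a; P → b; S → TA X0; X0 → S S; P → P X1; X1 → P X2; X2 → TA P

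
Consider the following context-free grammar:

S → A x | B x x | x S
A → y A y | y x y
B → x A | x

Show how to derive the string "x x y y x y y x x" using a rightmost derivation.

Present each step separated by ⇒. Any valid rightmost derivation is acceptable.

S ⇒ x S ⇒ x B x x ⇒ x x A x x ⇒ x x y A y x x ⇒ x x y y x y y x x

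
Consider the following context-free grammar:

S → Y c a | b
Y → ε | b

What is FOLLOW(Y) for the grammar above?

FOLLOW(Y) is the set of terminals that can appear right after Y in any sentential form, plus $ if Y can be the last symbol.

We compute FOLLOW(Y) using the standard algorithm.
FOLLOW(S) starts with {$}.
FIRST(S) = {b, c}
FIRST(Y) = {b, ε}
FOLLOW(S) = {$}
FOLLOW(Y) = {c}
Therefore, FOLLOW(Y) = {c}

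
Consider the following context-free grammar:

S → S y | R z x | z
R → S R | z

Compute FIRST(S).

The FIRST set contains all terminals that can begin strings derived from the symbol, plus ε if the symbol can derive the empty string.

We compute FIRST(S) using the standard algorithm.
FIRST(R) = {z}
FIRST(S) = {z}
Therefore, FIRST(S) = {z}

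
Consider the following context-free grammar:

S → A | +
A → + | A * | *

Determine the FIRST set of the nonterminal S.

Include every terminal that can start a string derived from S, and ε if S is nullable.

We compute FIRST(S) using the standard algorithm.
FIRST(A) = {*, +}
FIRST(S) = {*, +}
Therefore, FIRST(S) = {*, +}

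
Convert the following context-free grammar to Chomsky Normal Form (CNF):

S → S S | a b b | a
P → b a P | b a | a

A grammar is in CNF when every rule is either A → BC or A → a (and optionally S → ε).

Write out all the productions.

TA → a; TB → b; S → a; P → a; S → S S; S → TA X0; X0 → TB TB; P → TB X1; X1 → TA P; P → TB TA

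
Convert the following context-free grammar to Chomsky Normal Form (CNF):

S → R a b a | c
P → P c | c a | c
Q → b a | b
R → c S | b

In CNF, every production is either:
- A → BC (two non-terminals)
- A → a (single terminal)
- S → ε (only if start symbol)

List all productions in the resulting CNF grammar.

TA → a; TB → b; S → c; TC → c; P → c; Q → b; R → b; S → R X0; X0 → TA X1; X1 → TB TA; P → P TC; P → TC TA; Q → TB TA; R → TC S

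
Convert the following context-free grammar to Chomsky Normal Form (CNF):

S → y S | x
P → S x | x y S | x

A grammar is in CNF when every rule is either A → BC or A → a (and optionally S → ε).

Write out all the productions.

TY → y; S → x; TX → x; P → x; S → TY S; P → S TX; P → TX X0; X0 → TY S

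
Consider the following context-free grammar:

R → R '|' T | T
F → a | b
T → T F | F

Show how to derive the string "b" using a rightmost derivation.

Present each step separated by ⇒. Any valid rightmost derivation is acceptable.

R ⇒ T ⇒ F ⇒ b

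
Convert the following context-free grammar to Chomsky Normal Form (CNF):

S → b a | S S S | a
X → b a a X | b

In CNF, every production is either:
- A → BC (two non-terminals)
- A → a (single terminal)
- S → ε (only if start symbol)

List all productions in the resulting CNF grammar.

TB → b; TA → a; S → a; X → b; S → TB TA; S → S X0; X0 → S S; X → TB X1; X1 → TA X2; X2 → TA X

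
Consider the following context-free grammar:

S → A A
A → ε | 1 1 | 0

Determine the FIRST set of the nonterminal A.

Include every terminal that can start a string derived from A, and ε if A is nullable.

We compute FIRST(A) using the standard algorithm.
FIRST(A) = {0, 1, ε}
FIRST(S) = {0, 1, ε}
Therefore, FIRST(A) = {0, 1, ε}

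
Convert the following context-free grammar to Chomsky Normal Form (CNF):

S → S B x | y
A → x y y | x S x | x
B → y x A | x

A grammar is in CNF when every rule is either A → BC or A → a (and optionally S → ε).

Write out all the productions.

TX → x; S → y; TY → y; A → x; B → x; S → S X0; X0 → B TX; A → TX X1; X1 → TY TY; A → TX X2; X2 → S TX; B → TY X3; X3 → TX A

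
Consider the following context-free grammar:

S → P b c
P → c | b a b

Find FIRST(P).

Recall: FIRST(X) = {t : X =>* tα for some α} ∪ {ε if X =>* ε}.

We compute FIRST(P) using the standard algorithm.
FIRST(P) = {b, c}
FIRST(S) = {b, c}
Therefore, FIRST(P) = {b, c}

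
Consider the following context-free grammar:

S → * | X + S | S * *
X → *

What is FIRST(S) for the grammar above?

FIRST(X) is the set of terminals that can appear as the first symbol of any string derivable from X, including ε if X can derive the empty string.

We compute FIRST(S) using the standard algorithm.
FIRST(S) = {*}
FIRST(X) = {*}
Therefore, FIRST(S) = {*}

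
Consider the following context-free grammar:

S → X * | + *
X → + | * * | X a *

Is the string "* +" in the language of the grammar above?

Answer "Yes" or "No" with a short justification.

No - no valid derivation exists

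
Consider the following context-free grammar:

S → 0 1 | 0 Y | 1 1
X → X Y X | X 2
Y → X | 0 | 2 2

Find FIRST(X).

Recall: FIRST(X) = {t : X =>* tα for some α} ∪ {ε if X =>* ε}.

We compute FIRST(X) using the standard algorithm.
FIRST(S) = {0, 1}
FIRST(X) = {}
FIRST(Y) = {0, 2}
Therefore, FIRST(X) = {}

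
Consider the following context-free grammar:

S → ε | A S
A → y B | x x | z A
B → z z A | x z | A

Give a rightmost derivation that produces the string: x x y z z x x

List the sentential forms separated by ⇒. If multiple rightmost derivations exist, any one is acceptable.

S ⇒ A S ⇒ A A S ⇒ A A ⇒ A y B ⇒ A y z z A ⇒ A y z z x x ⇒ x x y z z x x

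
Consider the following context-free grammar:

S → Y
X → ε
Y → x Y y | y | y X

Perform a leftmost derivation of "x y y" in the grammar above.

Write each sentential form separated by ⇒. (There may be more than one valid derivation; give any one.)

S ⇒ Y ⇒ x Y y ⇒ x y X y ⇒ x y y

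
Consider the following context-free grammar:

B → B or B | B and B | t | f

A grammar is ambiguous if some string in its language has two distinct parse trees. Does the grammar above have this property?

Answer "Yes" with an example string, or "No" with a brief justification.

Yes - the string 'f and t or f or f' has two distinct parse trees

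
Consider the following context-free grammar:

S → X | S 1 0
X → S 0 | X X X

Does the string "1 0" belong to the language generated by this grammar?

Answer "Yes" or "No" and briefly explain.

No - no valid derivation exists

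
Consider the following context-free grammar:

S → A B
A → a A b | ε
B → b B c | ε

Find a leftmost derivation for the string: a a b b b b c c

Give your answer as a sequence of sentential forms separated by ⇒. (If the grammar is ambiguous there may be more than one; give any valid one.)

S ⇒ A B ⇒ a A b B ⇒ a a A b b B ⇒ a a b b B ⇒ a a b b b B c ⇒ a a b b b b B c c ⇒ a a b b b b c c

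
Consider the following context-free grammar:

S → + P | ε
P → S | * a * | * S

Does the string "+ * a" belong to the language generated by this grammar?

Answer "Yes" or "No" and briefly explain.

No - no valid derivation exists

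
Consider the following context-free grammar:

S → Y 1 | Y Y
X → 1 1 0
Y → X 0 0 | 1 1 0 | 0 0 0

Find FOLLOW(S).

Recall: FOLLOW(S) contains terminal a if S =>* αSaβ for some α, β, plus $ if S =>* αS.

We compute FOLLOW(S) using the standard algorithm.
FOLLOW(S) starts with {$}.
FIRST(S) = {0, 1}
FIRST(X) = {1}
FIRST(Y) = {0, 1}
FOLLOW(S) = {$}
FOLLOW(X) = {0}
FOLLOW(Y) = {$, 0, 1}
Therefore, FOLLOW(S) = {$}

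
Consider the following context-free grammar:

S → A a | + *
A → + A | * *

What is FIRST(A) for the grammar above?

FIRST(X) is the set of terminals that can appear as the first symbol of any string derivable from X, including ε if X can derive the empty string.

We compute FIRST(A) using the standard algorithm.
FIRST(A) = {*, +}
FIRST(S) = {*, +}
Therefore, FIRST(A) = {*, +}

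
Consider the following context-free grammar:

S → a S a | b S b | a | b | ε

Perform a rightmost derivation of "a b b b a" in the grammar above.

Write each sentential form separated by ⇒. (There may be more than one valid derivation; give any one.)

S ⇒ a S a ⇒ a b S b a ⇒ a b b b a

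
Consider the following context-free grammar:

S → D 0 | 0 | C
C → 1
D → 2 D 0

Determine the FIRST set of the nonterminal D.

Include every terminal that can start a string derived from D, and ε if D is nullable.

We compute FIRST(D) using the standard algorithm.
FIRST(C) = {1}
FIRST(D) = {2}
FIRST(S) = {0, 1, 2}
Therefore, FIRST(D) = {2}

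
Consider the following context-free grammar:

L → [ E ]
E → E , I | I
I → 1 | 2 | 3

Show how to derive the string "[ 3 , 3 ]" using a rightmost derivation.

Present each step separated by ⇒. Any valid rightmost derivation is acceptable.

L ⇒ [ E ] ⇒ [ E , I ] ⇒ [ E , 3 ] ⇒ [ I , 3 ] ⇒ [ 3 , 3 ]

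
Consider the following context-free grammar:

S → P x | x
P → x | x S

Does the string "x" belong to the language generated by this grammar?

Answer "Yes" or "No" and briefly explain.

Yes - a valid derivation exists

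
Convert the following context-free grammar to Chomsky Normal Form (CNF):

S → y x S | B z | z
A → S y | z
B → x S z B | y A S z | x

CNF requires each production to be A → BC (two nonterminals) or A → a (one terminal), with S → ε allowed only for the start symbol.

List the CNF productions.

TY → y; TX → x; TZ → z; S → z; A → z; B → x; S → TY X0; X0 → TX S; S → B TZ; A → S TY; B → TX X1; X1 → S X2; X2 → TZ B; B → TY X3; X3 → A X4; X4 → S TZ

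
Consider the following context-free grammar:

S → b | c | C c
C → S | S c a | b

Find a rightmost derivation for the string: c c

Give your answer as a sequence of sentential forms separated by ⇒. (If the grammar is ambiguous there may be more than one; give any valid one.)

S ⇒ C c ⇒ S c ⇒ c c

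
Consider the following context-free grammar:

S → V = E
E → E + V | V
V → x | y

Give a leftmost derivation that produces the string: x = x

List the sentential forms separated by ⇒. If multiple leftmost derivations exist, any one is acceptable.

S ⇒ V = E ⇒ x = E ⇒ x = V ⇒ x = x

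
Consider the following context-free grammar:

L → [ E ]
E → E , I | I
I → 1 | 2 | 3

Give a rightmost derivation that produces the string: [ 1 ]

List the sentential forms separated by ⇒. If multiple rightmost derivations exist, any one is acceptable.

L ⇒ [ E ] ⇒ [ I ] ⇒ [ 1 ]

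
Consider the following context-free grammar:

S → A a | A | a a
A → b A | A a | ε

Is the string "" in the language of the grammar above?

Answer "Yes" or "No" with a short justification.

Yes - a valid derivation exists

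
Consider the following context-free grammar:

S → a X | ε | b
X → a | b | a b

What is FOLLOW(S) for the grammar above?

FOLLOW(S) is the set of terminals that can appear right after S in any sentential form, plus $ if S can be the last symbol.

We compute FOLLOW(S) using the standard algorithm.
FOLLOW(S) starts with {$}.
FIRST(S) = {a, b, ε}
FIRST(X) = {a, b}
FOLLOW(S) = {$}
FOLLOW(X) = {$}
Therefore, FOLLOW(S) = {$}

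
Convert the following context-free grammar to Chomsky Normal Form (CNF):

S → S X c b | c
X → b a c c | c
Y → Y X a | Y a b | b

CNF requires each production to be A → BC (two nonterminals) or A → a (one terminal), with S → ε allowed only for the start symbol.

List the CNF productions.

TC → c; TB → b; S → c; TA → a; X → c; Y → b; S → S X0; X0 → X X1; X1 → TC TB; X → TB X2; X2 → TA X3; X3 → TC TC; Y → Y X4; X4 → X TA; Y → Y X5; X5 → TA TB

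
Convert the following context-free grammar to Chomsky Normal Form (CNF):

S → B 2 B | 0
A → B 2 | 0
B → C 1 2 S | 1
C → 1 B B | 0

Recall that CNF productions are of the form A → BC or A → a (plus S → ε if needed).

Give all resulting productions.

T2 → 2; S → 0; A → 0; T1 → 1; B → 1; C → 0; S → B X0; X0 → T2 B; A → B T2; B → C X1; X1 → T1 X2; X2 → T2 S; C → T1 X3; X3 → B B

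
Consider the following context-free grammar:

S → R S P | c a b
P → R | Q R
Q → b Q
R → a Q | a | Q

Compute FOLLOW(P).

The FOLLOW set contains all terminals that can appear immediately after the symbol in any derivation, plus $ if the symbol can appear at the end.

We compute FOLLOW(P) using the standard algorithm.
FOLLOW(S) starts with {$}.
FIRST(P) = {a, b}
FIRST(Q) = {b}
FIRST(R) = {a, b}
FIRST(S) = {a, b, c}
FOLLOW(P) = {$, a, b}
FOLLOW(Q) = {$, a, b, c}
FOLLOW(R) = {$, a, b, c}
FOLLOW(S) = {$, a, b}
Therefore, FOLLOW(P) = {$, a, b}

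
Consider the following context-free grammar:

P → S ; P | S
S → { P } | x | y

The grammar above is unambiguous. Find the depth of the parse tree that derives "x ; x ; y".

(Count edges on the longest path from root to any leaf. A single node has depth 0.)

4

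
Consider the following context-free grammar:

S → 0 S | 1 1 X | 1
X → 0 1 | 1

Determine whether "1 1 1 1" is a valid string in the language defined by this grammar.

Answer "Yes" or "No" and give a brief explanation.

No - no valid derivation exists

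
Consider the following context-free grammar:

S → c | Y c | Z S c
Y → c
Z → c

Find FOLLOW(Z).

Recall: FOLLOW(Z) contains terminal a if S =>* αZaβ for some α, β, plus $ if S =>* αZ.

We compute FOLLOW(Z) using the standard algorithm.
FOLLOW(S) starts with {$}.
FIRST(S) = {c}
FIRST(Y) = {c}
FIRST(Z) = {c}
FOLLOW(S) = {$, c}
FOLLOW(Y) = {c}
FOLLOW(Z) = {c}
Therefore, FOLLOW(Z) = {c}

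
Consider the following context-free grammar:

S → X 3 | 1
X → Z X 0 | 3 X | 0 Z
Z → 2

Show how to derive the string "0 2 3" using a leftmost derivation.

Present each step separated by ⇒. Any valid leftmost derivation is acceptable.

S ⇒ X 3 ⇒ 0 Z 3 ⇒ 0 2 3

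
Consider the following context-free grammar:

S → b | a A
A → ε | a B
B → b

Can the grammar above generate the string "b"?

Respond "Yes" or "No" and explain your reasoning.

Yes - a valid derivation exists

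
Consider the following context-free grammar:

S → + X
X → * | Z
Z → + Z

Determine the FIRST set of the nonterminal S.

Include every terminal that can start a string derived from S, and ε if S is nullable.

We compute FIRST(S) using the standard algorithm.
FIRST(S) = {+}
FIRST(X) = {*, +}
FIRST(Z) = {+}
Therefore, FIRST(S) = {+}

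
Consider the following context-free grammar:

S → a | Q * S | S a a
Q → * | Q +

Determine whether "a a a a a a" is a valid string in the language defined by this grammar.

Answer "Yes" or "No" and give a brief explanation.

No - no valid derivation exists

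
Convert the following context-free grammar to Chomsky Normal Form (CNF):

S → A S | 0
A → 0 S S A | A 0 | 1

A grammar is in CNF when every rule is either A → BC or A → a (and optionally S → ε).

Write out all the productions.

S → 0; T0 → 0; A → 1; S → A S; A → T0 X0; X0 → S X1; X1 → S A; A → A T0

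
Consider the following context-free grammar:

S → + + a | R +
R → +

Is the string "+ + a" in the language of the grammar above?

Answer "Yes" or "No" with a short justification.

Yes - a valid derivation exists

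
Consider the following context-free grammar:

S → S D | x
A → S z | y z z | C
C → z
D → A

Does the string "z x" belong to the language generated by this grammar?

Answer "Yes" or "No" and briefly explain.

No - no valid derivation exists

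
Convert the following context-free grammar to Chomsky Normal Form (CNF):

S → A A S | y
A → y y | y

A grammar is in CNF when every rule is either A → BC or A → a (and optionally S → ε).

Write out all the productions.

S → y; TY → y; A → y; S → A X0; X0 → A S; A → TY TY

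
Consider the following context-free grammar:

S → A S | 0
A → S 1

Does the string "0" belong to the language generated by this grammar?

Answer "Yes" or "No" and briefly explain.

Yes - a valid derivation exists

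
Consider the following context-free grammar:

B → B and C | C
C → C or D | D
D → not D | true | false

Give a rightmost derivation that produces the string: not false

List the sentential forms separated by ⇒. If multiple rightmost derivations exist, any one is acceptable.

B ⇒ C ⇒ D ⇒ not D ⇒ not false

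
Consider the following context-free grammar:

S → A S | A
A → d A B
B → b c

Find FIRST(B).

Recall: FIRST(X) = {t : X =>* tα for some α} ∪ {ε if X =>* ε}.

We compute FIRST(B) using the standard algorithm.
FIRST(A) = {d}
FIRST(B) = {b}
FIRST(S) = {d}
Therefore, FIRST(B) = {b}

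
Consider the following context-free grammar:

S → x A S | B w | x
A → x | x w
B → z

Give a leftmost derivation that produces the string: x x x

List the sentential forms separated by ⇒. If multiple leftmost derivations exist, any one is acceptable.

S ⇒ x A S ⇒ x x S ⇒ x x x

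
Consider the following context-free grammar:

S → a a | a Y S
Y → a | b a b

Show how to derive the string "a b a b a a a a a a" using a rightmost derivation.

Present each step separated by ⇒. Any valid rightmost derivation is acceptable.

S ⇒ a Y S ⇒ a Y a Y S ⇒ a Y a Y a Y S ⇒ a Y a Y a Y a a ⇒ a Y a Y a a a a ⇒ a Y a a a a a a ⇒ a b a b a a a a a a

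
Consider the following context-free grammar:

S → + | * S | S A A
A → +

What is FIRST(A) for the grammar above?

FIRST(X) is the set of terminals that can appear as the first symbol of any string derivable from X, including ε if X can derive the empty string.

We compute FIRST(A) using the standard algorithm.
FIRST(A) = {+}
FIRST(S) = {*, +}
Therefore, FIRST(A) = {+}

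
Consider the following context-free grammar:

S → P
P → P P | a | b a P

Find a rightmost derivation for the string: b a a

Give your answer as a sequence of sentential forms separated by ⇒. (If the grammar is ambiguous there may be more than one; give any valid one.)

S ⇒ P ⇒ b a P ⇒ b a a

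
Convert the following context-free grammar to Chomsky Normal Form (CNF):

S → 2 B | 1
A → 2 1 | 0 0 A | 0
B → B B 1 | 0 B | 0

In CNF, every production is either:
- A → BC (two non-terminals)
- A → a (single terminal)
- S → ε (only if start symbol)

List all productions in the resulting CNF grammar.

T2 → 2; S → 1; T1 → 1; T0 → 0; A → 0; B → 0; S → T2 B; A → T2 T1; A → T0 X0; X0 → T0 A; B → B X1; X1 → B T1; B → T0 B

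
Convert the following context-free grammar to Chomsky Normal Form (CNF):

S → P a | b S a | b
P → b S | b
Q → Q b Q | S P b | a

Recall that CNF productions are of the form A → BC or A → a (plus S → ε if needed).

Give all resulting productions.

TA → a; TB → b; S → b; P → b; Q → a; S → P TA; S → TB X0; X0 → S TA; P → TB S; Q → Q X1; X1 → TB Q; Q → S X2; X2 → P TB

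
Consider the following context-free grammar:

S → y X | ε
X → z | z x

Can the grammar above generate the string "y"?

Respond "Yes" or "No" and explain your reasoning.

No - no valid derivation exists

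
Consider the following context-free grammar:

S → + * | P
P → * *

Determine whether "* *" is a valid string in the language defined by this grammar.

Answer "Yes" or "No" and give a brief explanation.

Yes - a valid derivation exists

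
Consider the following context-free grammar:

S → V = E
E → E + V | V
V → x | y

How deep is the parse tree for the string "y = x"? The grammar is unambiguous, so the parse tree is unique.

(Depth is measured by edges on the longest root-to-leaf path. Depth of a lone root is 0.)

3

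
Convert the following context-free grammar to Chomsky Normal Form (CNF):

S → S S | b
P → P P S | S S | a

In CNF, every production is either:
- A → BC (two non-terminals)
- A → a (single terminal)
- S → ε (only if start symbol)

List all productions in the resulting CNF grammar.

S → b; P → a; S → S S; P → P X0; X0 → P S; P → S S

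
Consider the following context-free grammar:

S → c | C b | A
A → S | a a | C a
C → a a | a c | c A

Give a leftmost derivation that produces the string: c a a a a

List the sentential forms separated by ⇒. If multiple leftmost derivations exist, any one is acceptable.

S ⇒ A ⇒ C a ⇒ c A a ⇒ c C a a ⇒ c a a a a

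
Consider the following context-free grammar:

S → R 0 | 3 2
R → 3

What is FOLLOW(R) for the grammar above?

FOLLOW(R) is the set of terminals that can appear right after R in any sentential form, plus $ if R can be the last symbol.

We compute FOLLOW(R) using the standard algorithm.
FOLLOW(S) starts with {$}.
FIRST(R) = {3}
FIRST(S) = {3}
FOLLOW(R) = {0}
FOLLOW(S) = {$}
Therefore, FOLLOW(R) = {0}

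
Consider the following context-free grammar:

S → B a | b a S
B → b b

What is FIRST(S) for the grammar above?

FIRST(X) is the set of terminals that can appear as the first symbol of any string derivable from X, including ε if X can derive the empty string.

We compute FIRST(S) using the standard algorithm.
FIRST(B) = {b}
FIRST(S) = {b}
Therefore, FIRST(S) = {b}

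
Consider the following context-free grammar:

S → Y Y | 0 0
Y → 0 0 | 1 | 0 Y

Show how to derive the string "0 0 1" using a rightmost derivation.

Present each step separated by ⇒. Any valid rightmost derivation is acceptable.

S ⇒ Y Y ⇒ Y 1 ⇒ 0 0 1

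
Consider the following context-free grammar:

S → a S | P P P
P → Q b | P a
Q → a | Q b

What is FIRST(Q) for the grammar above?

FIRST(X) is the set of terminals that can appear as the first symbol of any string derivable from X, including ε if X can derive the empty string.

We compute FIRST(Q) using the standard algorithm.
FIRST(P) = {a}
FIRST(Q) = {a}
FIRST(S) = {a}
Therefore, FIRST(Q) = {a}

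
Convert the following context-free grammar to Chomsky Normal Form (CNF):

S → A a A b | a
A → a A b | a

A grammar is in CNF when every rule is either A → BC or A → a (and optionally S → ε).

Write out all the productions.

TA → a; TB → b; S → a; A → a; S → A X0; X0 → TA X1; X1 → A TB; A → TA X2; X2 → A TB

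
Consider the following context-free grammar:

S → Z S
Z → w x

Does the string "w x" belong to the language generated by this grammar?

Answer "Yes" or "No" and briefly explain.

No - no valid derivation exists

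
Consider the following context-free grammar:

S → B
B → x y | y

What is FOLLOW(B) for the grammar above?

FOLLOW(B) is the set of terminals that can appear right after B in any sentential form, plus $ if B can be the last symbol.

We compute FOLLOW(B) using the standard algorithm.
FOLLOW(S) starts with {$}.
FIRST(B) = {x, y}
FIRST(S) = {x, y}
FOLLOW(B) = {$}
FOLLOW(S) = {$}
Therefore, FOLLOW(B) = {$}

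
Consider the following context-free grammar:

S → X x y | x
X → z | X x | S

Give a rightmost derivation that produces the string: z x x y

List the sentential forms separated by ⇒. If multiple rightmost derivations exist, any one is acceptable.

S ⇒ X x y ⇒ X x x y ⇒ z x x y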